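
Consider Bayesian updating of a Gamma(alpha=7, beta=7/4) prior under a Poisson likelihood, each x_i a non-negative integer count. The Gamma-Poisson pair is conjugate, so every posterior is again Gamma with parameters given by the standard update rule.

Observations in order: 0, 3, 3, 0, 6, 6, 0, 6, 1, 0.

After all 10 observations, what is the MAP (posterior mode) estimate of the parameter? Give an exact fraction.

obs 1: x=0 → posterior Gamma(7, 11/4)
obs 2: x=3 → posterior Gamma(10, 15/4)
obs 3: x=3 → posterior Gamma(13, 19/4)
obs 4: x=0 → posterior Gamma(13, 23/4)
obs 5: x=6 → posterior Gamma(19, 27/4)
obs 6: x=6 → posterior Gamma(25, 31/4)
obs 7: x=0 → posterior Gamma(25, 35/4)
obs 8: x=6 → posterior Gamma(31, 39/4)
obs 9: x=1 → posterior Gamma(32, 43/4)
obs 10: x=0 → posterior Gamma(32, 47/4)

124/47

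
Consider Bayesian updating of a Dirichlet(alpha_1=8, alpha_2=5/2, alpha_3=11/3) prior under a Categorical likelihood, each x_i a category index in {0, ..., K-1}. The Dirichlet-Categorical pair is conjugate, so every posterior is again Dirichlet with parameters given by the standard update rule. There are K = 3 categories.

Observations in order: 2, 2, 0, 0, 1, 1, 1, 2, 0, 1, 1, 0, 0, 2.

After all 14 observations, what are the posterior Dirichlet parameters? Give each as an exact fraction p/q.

alpha_1=13, alpha_2=15/2, alpha_3=23/3

obs 1: x=2 → posterior Dirichlet(8, 5/2, 14/3)
obs 2: x=2 → posterior Dirichlet(8, 5/2, 17/3)
obs 3: x=0 → posterior Dirichlet(9, 5/2, 17/3)
obs 4: x=0 → posterior Dirichlet(10, 5/2, 17/3)
obs 5: x=1 → posterior Dirichlet(10, 7/2, 17/3)
obs 6: x=1 → posterior Dirichlet(10, 9/2, 17/3)
obs 7: x=1 → posterior Dirichlet(10, 11/2, 17/3)
obs 8: x=2 → posterior Dirichlet(10, 11/2, 20/3)
obs 9: x=0 → posterior Dirichlet(11, 11/2, 20/3)
obs 10: x=1 → posterior Dirichlet(11, 13/2, 20/3)
obs 11: x=1 → posterior Dirichlet(11, 15/2, 20/3)
obs 12: x=0 → posterior Dirichlet(12, 15/2, 20/3)
obs 13: x=0 → posterior Dirichlet(13, 15/2, 20/3)
obs 14: x=2 → posterior Dirichlet(13, 15/2, 23/3)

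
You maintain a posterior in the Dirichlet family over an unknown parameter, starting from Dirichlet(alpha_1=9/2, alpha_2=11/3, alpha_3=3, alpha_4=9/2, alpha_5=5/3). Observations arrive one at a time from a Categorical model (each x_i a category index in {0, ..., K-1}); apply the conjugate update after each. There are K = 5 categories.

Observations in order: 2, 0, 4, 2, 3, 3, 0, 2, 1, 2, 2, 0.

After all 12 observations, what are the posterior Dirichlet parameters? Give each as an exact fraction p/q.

obs 1: x=2 → posterior Dirichlet(9/2, 11/3, 4, 9/2, 5/3)
obs 2: x=0 → posterior Dirichlet(11/2, 11/3, 4, 9/2, 5/3)
obs 3: x=4 → posterior Dirichlet(11/2, 11/3, 4, 9/2, 8/3)
obs 4: x=2 → posterior Dirichlet(11/2, 11/3, 5, 9/2, 8/3)
obs 5: x=3 → posterior Dirichlet(11/2, 11/3, 5, 11/2, 8/3)
obs 6: x=3 → posterior Dirichlet(11/2, 11/3, 5, 13/2, 8/3)
obs 7: x=0 → posterior Dirichlet(13/2, 11/3, 5, 13/2, 8/3)
obs 8: x=2 → posterior Dirichlet(13/2, 11/3, 6, 13/2, 8/3)
obs 9: x=1 → posterior Dirichlet(13/2, 14/3, 6, 13/2, 8/3)
obs 10: x=2 → posterior Dirichlet(13/2, 14/3, 7, 13/2, 8/3)
obs 11: x=2 → posterior Dirichlet(13/2, 14/3, 8, 13/2, 8/3)
obs 12: x=0 → posterior Dirichlet(15/2, 14/3, 8, 13/2, 8/3)

alpha_1=15/2, alpha_2=14/3, alpha_3=8, alpha_4=13/2, alpha_5=8/3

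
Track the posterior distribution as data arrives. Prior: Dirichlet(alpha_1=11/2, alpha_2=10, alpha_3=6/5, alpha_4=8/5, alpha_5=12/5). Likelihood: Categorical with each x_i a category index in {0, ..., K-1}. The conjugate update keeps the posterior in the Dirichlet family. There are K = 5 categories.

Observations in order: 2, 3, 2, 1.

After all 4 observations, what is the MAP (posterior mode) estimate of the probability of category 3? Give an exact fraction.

16/197

obs 1: x=2 → posterior Dirichlet(11/2, 10, 11/5, 8/5, 12/5)
obs 2: x=3 → posterior Dirichlet(11/2, 10, 11/5, 13/5, 12/5)
obs 3: x=2 → posterior Dirichlet(11/2, 10, 16/5, 13/5, 12/5)
obs 4: x=1 → posterior Dirichlet(11/2, 11, 16/5, 13/5, 12/5)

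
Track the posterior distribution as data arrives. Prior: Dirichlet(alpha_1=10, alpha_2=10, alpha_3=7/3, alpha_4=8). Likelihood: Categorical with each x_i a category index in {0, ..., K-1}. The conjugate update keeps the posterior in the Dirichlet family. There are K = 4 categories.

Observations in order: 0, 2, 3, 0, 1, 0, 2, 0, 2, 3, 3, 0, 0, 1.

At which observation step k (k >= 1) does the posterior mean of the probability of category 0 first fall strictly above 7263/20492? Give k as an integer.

obs 1: x=0 → posterior Dirichlet(11, 10, 7/3, 8)
obs 2: x=2 → posterior Dirichlet(11, 10, 10/3, 8)
obs 3: x=3 → posterior Dirichlet(11, 10, 10/3, 9)
obs 4: x=0 → posterior Dirichlet(12, 10, 10/3, 9)
obs 5: x=1 → posterior Dirichlet(12, 11, 10/3, 9)
obs 6: x=0 → posterior Dirichlet(13, 11, 10/3, 9)
obs 7: x=2 → posterior Dirichlet(13, 11, 13/3, 9)
obs 8: x=0 → posterior Dirichlet(14, 11, 13/3, 9)
obs 9: x=2 → posterior Dirichlet(14, 11, 16/3, 9)
obs 10: x=3 → posterior Dirichlet(14, 11, 16/3, 10)
obs 11: x=3 → posterior Dirichlet(14, 11, 16/3, 11)
obs 12: x=0 → posterior Dirichlet(15, 11, 16/3, 11)
obs 13: x=0 → posterior Dirichlet(16, 11, 16/3, 11)
obs 14: x=1 → posterior Dirichlet(16, 12, 16/3, 11)

k = 6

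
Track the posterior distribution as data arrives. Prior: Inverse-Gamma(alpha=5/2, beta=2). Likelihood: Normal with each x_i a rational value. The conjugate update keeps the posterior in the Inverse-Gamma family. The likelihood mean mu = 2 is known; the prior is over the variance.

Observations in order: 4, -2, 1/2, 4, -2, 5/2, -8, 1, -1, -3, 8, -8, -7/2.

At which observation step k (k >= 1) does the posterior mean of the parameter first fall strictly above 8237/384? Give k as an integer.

obs 1: x=4 → posterior Inverse-Gamma(3, 4)
obs 2: x=-2 → posterior Inverse-Gamma(7/2, 12)
obs 3: x=1/2 → posterior Inverse-Gamma(4, 105/8)
obs 4: x=4 → posterior Inverse-Gamma(9/2, 121/8)
obs 5: x=-2 → posterior Inverse-Gamma(5, 185/8)
obs 6: x=5/2 → posterior Inverse-Gamma(11/2, 93/4)
obs 7: x=-8 → posterior Inverse-Gamma(6, 293/4)
obs 8: x=1 → posterior Inverse-Gamma(13/2, 295/4)
obs 9: x=-1 → posterior Inverse-Gamma(7, 313/4)
obs 10: x=-3 → posterior Inverse-Gamma(15/2, 363/4)
obs 11: x=8 → posterior Inverse-Gamma(8, 435/4)
obs 12: x=-8 → posterior Inverse-Gamma(17/2, 635/4)
obs 13: x=-7/2 → posterior Inverse-Gamma(9, 1391/8)

k = 13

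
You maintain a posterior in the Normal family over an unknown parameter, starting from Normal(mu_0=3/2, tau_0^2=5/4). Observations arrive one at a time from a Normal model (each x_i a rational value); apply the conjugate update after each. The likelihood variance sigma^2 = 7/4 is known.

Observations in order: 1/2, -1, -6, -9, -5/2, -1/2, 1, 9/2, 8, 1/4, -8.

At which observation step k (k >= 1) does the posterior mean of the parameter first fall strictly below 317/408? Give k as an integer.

k = 2

obs 1: x=1/2 → posterior Normal(13/12, 35/48)
obs 2: x=-1 → posterior Normal(8/17, 35/68)
obs 3: x=-6 → posterior Normal(-1, 35/88)
obs 4: x=-9 → posterior Normal(-67/27, 35/108)
obs 5: x=-5/2 → posterior Normal(-159/64, 35/128)
obs 6: x=-1/2 → posterior Normal(-82/37, 35/148)
obs 7: x=1 → posterior Normal(-11/6, 5/24)
obs 8: x=9/2 → posterior Normal(-109/94, 35/188)
obs 9: x=8 → posterior Normal(-29/104, 35/208)
obs 10: x=1/4 → posterior Normal(-53/228, 35/228)
obs 11: x=-8 → posterior Normal(-213/248, 35/248)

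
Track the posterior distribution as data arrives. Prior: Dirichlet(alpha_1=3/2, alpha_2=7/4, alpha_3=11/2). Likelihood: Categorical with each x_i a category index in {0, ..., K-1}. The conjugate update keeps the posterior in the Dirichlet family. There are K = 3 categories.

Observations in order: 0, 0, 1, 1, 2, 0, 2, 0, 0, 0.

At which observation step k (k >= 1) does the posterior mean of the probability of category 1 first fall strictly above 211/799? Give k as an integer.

obs 1: x=0 → posterior Dirichlet(5/2, 7/4, 11/2)
obs 2: x=0 → posterior Dirichlet(7/2, 7/4, 11/2)
obs 3: x=1 → posterior Dirichlet(7/2, 11/4, 11/2)
obs 4: x=1 → posterior Dirichlet(7/2, 15/4, 11/2)
obs 5: x=2 → posterior Dirichlet(7/2, 15/4, 13/2)
obs 6: x=0 → posterior Dirichlet(9/2, 15/4, 13/2)
obs 7: x=2 → posterior Dirichlet(9/2, 15/4, 15/2)
obs 8: x=0 → posterior Dirichlet(11/2, 15/4, 15/2)
obs 9: x=0 → posterior Dirichlet(13/2, 15/4, 15/2)
obs 10: x=0 → posterior Dirichlet(15/2, 15/4, 15/2)

k = 4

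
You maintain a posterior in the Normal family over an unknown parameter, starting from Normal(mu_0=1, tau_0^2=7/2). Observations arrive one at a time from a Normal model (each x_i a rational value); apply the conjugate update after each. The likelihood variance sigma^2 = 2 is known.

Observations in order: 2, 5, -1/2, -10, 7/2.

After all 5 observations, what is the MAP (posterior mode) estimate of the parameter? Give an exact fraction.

obs 1: x=2 → posterior Normal(18/11, 14/11)
obs 2: x=5 → posterior Normal(53/18, 7/9)
obs 3: x=-1/2 → posterior Normal(99/50, 14/25)
obs 4: x=-10 → posterior Normal(-41/64, 7/16)
obs 5: x=7/2 → posterior Normal(4/39, 14/39)

4/39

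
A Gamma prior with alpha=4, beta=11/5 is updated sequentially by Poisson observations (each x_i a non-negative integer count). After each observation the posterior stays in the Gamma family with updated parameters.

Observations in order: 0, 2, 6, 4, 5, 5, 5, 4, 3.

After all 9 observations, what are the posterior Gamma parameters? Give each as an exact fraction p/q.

obs 1: x=0 → posterior Gamma(4, 16/5)
obs 2: x=2 → posterior Gamma(6, 21/5)
obs 3: x=6 → posterior Gamma(12, 26/5)
obs 4: x=4 → posterior Gamma(16, 31/5)
obs 5: x=5 → posterior Gamma(21, 36/5)
obs 6: x=5 → posterior Gamma(26, 41/5)
obs 7: x=5 → posterior Gamma(31, 46/5)
obs 8: x=4 → posterior Gamma(35, 51/5)
obs 9: x=3 → posterior Gamma(38, 56/5)

alpha=38, beta=56/5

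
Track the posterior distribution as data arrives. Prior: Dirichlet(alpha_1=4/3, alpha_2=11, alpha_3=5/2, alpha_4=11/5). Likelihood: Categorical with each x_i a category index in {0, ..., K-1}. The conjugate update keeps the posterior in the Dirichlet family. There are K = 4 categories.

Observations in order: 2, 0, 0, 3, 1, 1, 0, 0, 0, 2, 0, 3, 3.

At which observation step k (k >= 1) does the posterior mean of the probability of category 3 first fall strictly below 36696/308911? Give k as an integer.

obs 1: x=2 → posterior Dirichlet(4/3, 11, 7/2, 11/5)
obs 2: x=0 → posterior Dirichlet(7/3, 11, 7/2, 11/5)
obs 3: x=0 → posterior Dirichlet(10/3, 11, 7/2, 11/5)
obs 4: x=3 → posterior Dirichlet(10/3, 11, 7/2, 16/5)
obs 5: x=1 → posterior Dirichlet(10/3, 12, 7/2, 16/5)
obs 6: x=1 → posterior Dirichlet(10/3, 13, 7/2, 16/5)
obs 7: x=0 → posterior Dirichlet(13/3, 13, 7/2, 16/5)
obs 8: x=0 → posterior Dirichlet(16/3, 13, 7/2, 16/5)
obs 9: x=0 → posterior Dirichlet(19/3, 13, 7/2, 16/5)
obs 10: x=2 → posterior Dirichlet(19/3, 13, 9/2, 16/5)
obs 11: x=0 → posterior Dirichlet(22/3, 13, 9/2, 16/5)
obs 12: x=3 → posterior Dirichlet(22/3, 13, 9/2, 21/5)
obs 13: x=3 → posterior Dirichlet(22/3, 13, 9/2, 26/5)

k = 2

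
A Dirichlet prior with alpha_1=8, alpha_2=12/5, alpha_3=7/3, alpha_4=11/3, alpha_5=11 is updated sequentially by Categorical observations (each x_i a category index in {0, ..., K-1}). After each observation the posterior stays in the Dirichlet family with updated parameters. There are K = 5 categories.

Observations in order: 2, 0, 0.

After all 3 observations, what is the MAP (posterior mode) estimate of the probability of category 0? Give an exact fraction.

45/127

obs 1: x=2 → posterior Dirichlet(8, 12/5, 10/3, 11/3, 11)
obs 2: x=0 → posterior Dirichlet(9, 12/5, 10/3, 11/3, 11)
obs 3: x=0 → posterior Dirichlet(10, 12/5, 10/3, 11/3, 11)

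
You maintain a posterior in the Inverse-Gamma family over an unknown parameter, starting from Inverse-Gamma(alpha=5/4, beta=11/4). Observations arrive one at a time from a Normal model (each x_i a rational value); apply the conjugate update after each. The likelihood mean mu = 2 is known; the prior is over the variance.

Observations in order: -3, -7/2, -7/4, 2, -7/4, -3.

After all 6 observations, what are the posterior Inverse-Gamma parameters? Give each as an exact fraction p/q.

obs 1: x=-3 → posterior Inverse-Gamma(7/4, 61/4)
obs 2: x=-7/2 → posterior Inverse-Gamma(9/4, 243/8)
obs 3: x=-7/4 → posterior Inverse-Gamma(11/4, 1197/32)
obs 4: x=2 → posterior Inverse-Gamma(13/4, 1197/32)
obs 5: x=-7/4 → posterior Inverse-Gamma(15/4, 711/16)
obs 6: x=-3 → posterior Inverse-Gamma(17/4, 911/16)

alpha=17/4, beta=911/16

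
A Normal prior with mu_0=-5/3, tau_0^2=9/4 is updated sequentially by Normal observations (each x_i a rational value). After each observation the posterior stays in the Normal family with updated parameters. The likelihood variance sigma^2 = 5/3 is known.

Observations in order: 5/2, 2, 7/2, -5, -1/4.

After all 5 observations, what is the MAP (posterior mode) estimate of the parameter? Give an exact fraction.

491/1860

obs 1: x=5/2 → posterior Normal(205/282, 45/47)
obs 2: x=2 → posterior Normal(529/444, 45/74)
obs 3: x=7/2 → posterior Normal(548/303, 45/101)
obs 4: x=-5 → posterior Normal(143/384, 45/128)
obs 5: x=-1/4 → posterior Normal(491/1860, 9/31)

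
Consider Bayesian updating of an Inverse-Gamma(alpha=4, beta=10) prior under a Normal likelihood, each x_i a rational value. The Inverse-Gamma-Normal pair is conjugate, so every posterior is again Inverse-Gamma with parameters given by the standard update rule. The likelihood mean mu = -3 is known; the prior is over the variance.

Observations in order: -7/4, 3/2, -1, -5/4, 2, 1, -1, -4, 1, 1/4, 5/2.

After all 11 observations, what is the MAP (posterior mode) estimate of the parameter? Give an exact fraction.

809/112

obs 1: x=-7/4 → posterior Inverse-Gamma(9/2, 345/32)
obs 2: x=3/2 → posterior Inverse-Gamma(5, 669/32)
obs 3: x=-1 → posterior Inverse-Gamma(11/2, 733/32)
obs 4: x=-5/4 → posterior Inverse-Gamma(6, 391/16)
obs 5: x=2 → posterior Inverse-Gamma(13/2, 591/16)
obs 6: x=1 → posterior Inverse-Gamma(7, 719/16)
obs 7: x=-1 → posterior Inverse-Gamma(15/2, 751/16)
obs 8: x=-4 → posterior Inverse-Gamma(8, 759/16)
obs 9: x=1 → posterior Inverse-Gamma(17/2, 887/16)
obs 10: x=1/4 → posterior Inverse-Gamma(9, 1943/32)
obs 11: x=5/2 → posterior Inverse-Gamma(19/2, 2427/32)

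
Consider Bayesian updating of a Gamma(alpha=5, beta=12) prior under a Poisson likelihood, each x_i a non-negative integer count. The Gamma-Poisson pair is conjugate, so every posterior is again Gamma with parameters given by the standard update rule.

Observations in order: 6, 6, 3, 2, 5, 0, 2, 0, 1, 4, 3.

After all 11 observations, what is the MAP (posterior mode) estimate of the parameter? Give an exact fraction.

obs 1: x=6 → posterior Gamma(11, 13)
obs 2: x=6 → posterior Gamma(17, 14)
obs 3: x=3 → posterior Gamma(20, 15)
obs 4: x=2 → posterior Gamma(22, 16)
obs 5: x=5 → posterior Gamma(27, 17)
obs 6: x=0 → posterior Gamma(27, 18)
obs 7: x=2 → posterior Gamma(29, 19)
obs 8: x=0 → posterior Gamma(29, 20)
obs 9: x=1 → posterior Gamma(30, 21)
obs 10: x=4 → posterior Gamma(34, 22)
obs 11: x=3 → posterior Gamma(37, 23)

36/23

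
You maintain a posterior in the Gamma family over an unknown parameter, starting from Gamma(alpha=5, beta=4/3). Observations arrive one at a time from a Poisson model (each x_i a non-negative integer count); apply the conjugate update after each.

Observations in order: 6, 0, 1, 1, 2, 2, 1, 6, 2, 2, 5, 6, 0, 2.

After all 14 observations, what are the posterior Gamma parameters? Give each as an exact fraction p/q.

alpha=41, beta=46/3

obs 1: x=6 → posterior Gamma(11, 7/3)
obs 2: x=0 → posterior Gamma(11, 10/3)
obs 3: x=1 → posterior Gamma(12, 13/3)
obs 4: x=1 → posterior Gamma(13, 16/3)
obs 5: x=2 → posterior Gamma(15, 19/3)
obs 6: x=2 → posterior Gamma(17, 22/3)
obs 7: x=1 → posterior Gamma(18, 25/3)
obs 8: x=6 → posterior Gamma(24, 28/3)
obs 9: x=2 → posterior Gamma(26, 31/3)
obs 10: x=2 → posterior Gamma(28, 34/3)
obs 11: x=5 → posterior Gamma(33, 37/3)
obs 12: x=6 → posterior Gamma(39, 40/3)
obs 13: x=0 → posterior Gamma(39, 43/3)
obs 14: x=2 → posterior Gamma(41, 46/3)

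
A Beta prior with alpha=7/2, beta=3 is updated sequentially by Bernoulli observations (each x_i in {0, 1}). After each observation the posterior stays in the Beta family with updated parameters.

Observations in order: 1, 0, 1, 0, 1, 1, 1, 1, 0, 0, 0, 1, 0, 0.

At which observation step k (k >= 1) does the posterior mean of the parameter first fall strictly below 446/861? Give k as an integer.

obs 1: x=1 → posterior Beta(9/2, 3)
obs 2: x=0 → posterior Beta(9/2, 4)
obs 3: x=1 → posterior Beta(11/2, 4)
obs 4: x=0 → posterior Beta(11/2, 5)
obs 5: x=1 → posterior Beta(13/2, 5)
obs 6: x=1 → posterior Beta(15/2, 5)
obs 7: x=1 → posterior Beta(17/2, 5)
obs 8: x=1 → posterior Beta(19/2, 5)
obs 9: x=0 → posterior Beta(19/2, 6)
obs 10: x=0 → posterior Beta(19/2, 7)
obs 11: x=0 → posterior Beta(19/2, 8)
obs 12: x=1 → posterior Beta(21/2, 8)
obs 13: x=0 → posterior Beta(21/2, 9)
obs 14: x=0 → posterior Beta(21/2, 10)

k = 14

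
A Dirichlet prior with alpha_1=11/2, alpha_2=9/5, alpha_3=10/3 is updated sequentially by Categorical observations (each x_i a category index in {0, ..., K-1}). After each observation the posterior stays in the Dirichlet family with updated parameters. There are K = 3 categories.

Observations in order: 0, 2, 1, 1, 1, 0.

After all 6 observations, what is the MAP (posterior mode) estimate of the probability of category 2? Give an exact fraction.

100/409

obs 1: x=0 → posterior Dirichlet(13/2, 9/5, 10/3)
obs 2: x=2 → posterior Dirichlet(13/2, 9/5, 13/3)
obs 3: x=1 → posterior Dirichlet(13/2, 14/5, 13/3)
obs 4: x=1 → posterior Dirichlet(13/2, 19/5, 13/3)
obs 5: x=1 → posterior Dirichlet(13/2, 24/5, 13/3)
obs 6: x=0 → posterior Dirichlet(15/2, 24/5, 13/3)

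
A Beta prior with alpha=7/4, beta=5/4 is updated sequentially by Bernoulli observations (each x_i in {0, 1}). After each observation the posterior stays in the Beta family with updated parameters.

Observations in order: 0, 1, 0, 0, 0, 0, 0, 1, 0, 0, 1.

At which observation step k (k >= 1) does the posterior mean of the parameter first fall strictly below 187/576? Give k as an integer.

k = 6

obs 1: x=0 → posterior Beta(7/4, 9/4)
obs 2: x=1 → posterior Beta(11/4, 9/4)
obs 3: x=0 → posterior Beta(11/4, 13/4)
obs 4: x=0 → posterior Beta(11/4, 17/4)
obs 5: x=0 → posterior Beta(11/4, 21/4)
obs 6: x=0 → posterior Beta(11/4, 25/4)
obs 7: x=0 → posterior Beta(11/4, 29/4)
obs 8: x=1 → posterior Beta(15/4, 29/4)
obs 9: x=0 → posterior Beta(15/4, 33/4)
obs 10: x=0 → posterior Beta(15/4, 37/4)
obs 11: x=1 → posterior Beta(19/4, 37/4)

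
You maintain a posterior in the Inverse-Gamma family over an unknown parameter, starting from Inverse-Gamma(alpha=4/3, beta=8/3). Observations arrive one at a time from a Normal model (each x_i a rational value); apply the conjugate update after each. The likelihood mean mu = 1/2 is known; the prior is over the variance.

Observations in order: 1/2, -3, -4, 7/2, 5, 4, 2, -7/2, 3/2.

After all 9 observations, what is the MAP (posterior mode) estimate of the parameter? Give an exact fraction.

obs 1: x=1/2 → posterior Inverse-Gamma(11/6, 8/3)
obs 2: x=-3 → posterior Inverse-Gamma(7/3, 211/24)
obs 3: x=-4 → posterior Inverse-Gamma(17/6, 227/12)
obs 4: x=7/2 → posterior Inverse-Gamma(10/3, 281/12)
obs 5: x=5 → posterior Inverse-Gamma(23/6, 805/24)
obs 6: x=4 → posterior Inverse-Gamma(13/3, 119/3)
obs 7: x=2 → posterior Inverse-Gamma(29/6, 979/24)
obs 8: x=-7/2 → posterior Inverse-Gamma(16/3, 1171/24)
obs 9: x=3/2 → posterior Inverse-Gamma(35/6, 1183/24)

1183/164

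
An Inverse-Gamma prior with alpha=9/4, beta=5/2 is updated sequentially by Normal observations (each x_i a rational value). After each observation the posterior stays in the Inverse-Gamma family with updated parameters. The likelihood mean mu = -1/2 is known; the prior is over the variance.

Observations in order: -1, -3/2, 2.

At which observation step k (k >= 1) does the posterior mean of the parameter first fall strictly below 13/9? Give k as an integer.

obs 1: x=-1 → posterior Inverse-Gamma(11/4, 21/8)
obs 2: x=-3/2 → posterior Inverse-Gamma(13/4, 25/8)
obs 3: x=2 → posterior Inverse-Gamma(15/4, 25/4)

k = 2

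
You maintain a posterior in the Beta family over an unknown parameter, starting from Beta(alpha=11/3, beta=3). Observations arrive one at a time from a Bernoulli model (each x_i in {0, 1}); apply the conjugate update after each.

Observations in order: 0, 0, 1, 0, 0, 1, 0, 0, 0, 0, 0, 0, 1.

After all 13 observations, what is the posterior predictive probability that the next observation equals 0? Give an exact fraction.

obs 1: x=0 → posterior Beta(11/3, 4)
obs 2: x=0 → posterior Beta(11/3, 5)
obs 3: x=1 → posterior Beta(14/3, 5)
obs 4: x=0 → posterior Beta(14/3, 6)
obs 5: x=0 → posterior Beta(14/3, 7)
obs 6: x=1 → posterior Beta(17/3, 7)
obs 7: x=0 → posterior Beta(17/3, 8)
obs 8: x=0 → posterior Beta(17/3, 9)
obs 9: x=0 → posterior Beta(17/3, 10)
obs 10: x=0 → posterior Beta(17/3, 11)
obs 11: x=0 → posterior Beta(17/3, 12)
obs 12: x=0 → posterior Beta(17/3, 13)
obs 13: x=1 → posterior Beta(20/3, 13)

39/59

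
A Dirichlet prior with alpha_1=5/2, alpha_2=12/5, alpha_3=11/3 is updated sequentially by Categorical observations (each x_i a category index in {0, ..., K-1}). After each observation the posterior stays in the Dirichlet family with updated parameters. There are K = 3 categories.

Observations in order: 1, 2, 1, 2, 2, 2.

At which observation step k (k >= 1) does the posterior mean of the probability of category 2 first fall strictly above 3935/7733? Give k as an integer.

k = 6

obs 1: x=1 → posterior Dirichlet(5/2, 17/5, 11/3)
obs 2: x=2 → posterior Dirichlet(5/2, 17/5, 14/3)
obs 3: x=1 → posterior Dirichlet(5/2, 22/5, 14/3)
obs 4: x=2 → posterior Dirichlet(5/2, 22/5, 17/3)
obs 5: x=2 → posterior Dirichlet(5/2, 22/5, 20/3)
obs 6: x=2 → posterior Dirichlet(5/2, 22/5, 23/3)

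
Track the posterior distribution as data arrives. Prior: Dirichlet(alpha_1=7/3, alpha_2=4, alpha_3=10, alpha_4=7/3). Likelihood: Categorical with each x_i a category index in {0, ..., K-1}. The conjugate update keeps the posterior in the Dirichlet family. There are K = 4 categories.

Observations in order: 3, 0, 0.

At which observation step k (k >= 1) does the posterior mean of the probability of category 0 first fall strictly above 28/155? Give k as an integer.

k = 3

obs 1: x=3 → posterior Dirichlet(7/3, 4, 10, 10/3)
obs 2: x=0 → posterior Dirichlet(10/3, 4, 10, 10/3)
obs 3: x=0 → posterior Dirichlet(13/3, 4, 10, 10/3)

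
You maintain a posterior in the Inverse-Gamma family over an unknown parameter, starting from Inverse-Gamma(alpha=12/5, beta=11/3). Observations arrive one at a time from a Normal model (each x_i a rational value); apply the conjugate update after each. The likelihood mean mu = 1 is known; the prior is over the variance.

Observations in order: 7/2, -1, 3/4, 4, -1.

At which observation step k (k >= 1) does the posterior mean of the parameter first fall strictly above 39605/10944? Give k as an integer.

k = 2

obs 1: x=7/2 → posterior Inverse-Gamma(29/10, 163/24)
obs 2: x=-1 → posterior Inverse-Gamma(17/5, 211/24)
obs 3: x=3/4 → posterior Inverse-Gamma(39/10, 847/96)
obs 4: x=4 → posterior Inverse-Gamma(22/5, 1279/96)
obs 5: x=-1 → posterior Inverse-Gamma(49/10, 1471/96)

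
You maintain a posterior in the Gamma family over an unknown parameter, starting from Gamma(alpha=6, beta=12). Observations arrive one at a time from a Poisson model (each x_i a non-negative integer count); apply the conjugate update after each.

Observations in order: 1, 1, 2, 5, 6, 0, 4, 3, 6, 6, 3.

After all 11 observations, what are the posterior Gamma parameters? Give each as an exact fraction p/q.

alpha=43, beta=23

obs 1: x=1 → posterior Gamma(7, 13)
obs 2: x=1 → posterior Gamma(8, 14)
obs 3: x=2 → posterior Gamma(10, 15)
obs 4: x=5 → posterior Gamma(15, 16)
obs 5: x=6 → posterior Gamma(21, 17)
obs 6: x=0 → posterior Gamma(21, 18)
obs 7: x=4 → posterior Gamma(25, 19)
obs 8: x=3 → posterior Gamma(28, 20)
obs 9: x=6 → posterior Gamma(34, 21)
obs 10: x=6 → posterior Gamma(40, 22)
obs 11: x=3 → posterior Gamma(43, 23)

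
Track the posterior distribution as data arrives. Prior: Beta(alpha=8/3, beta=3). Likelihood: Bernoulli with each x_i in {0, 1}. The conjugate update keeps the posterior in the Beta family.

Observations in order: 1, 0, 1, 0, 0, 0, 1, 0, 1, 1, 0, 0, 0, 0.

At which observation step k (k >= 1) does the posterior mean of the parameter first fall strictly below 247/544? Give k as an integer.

obs 1: x=1 → posterior Beta(11/3, 3)
obs 2: x=0 → posterior Beta(11/3, 4)
obs 3: x=1 → posterior Beta(14/3, 4)
obs 4: x=0 → posterior Beta(14/3, 5)
obs 5: x=0 → posterior Beta(14/3, 6)
obs 6: x=0 → posterior Beta(14/3, 7)
obs 7: x=1 → posterior Beta(17/3, 7)
obs 8: x=0 → posterior Beta(17/3, 8)
obs 9: x=1 → posterior Beta(20/3, 8)
obs 10: x=1 → posterior Beta(23/3, 8)
obs 11: x=0 → posterior Beta(23/3, 9)
obs 12: x=0 → posterior Beta(23/3, 10)
obs 13: x=0 → posterior Beta(23/3, 11)
obs 14: x=0 → posterior Beta(23/3, 12)

k = 5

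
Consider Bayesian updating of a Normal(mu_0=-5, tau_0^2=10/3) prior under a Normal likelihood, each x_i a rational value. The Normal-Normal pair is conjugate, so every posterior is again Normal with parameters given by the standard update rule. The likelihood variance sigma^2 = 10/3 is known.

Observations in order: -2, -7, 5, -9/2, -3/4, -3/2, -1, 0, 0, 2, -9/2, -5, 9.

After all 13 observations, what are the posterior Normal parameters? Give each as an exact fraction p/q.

mu_0=-61/56, tau_0^2=5/21

obs 1: x=-2 → posterior Normal(-7/2, 5/3)
obs 2: x=-7 → posterior Normal(-14/3, 10/9)
obs 3: x=5 → posterior Normal(-9/4, 5/6)
obs 4: x=-9/2 → posterior Normal(-27/10, 2/3)
obs 5: x=-3/4 → posterior Normal(-19/8, 5/9)
obs 6: x=-3/2 → posterior Normal(-9/4, 10/21)
obs 7: x=-1 → posterior Normal(-67/32, 5/12)
obs 8: x=0 → posterior Normal(-67/36, 10/27)
obs 9: x=0 → posterior Normal(-67/40, 1/3)
obs 10: x=2 → posterior Normal(-59/44, 10/33)
obs 11: x=-9/2 → posterior Normal(-77/48, 5/18)
obs 12: x=-5 → posterior Normal(-97/52, 10/39)
obs 13: x=9 → posterior Normal(-61/56, 5/21)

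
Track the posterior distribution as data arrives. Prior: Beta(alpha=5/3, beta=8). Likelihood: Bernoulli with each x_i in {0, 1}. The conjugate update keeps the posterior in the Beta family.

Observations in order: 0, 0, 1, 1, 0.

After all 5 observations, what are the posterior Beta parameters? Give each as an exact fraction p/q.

alpha=11/3, beta=11

obs 1: x=0 → posterior Beta(5/3, 9)
obs 2: x=0 → posterior Beta(5/3, 10)
obs 3: x=1 → posterior Beta(8/3, 10)
obs 4: x=1 → posterior Beta(11/3, 10)
obs 5: x=0 → posterior Beta(11/3, 11)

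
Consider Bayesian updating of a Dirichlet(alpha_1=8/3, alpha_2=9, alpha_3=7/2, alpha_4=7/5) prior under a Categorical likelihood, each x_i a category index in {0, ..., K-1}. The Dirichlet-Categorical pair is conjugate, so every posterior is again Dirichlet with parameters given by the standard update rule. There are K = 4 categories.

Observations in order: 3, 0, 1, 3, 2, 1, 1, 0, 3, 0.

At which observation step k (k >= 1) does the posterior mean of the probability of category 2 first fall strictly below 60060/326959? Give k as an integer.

obs 1: x=3 → posterior Dirichlet(8/3, 9, 7/2, 12/5)
obs 2: x=0 → posterior Dirichlet(11/3, 9, 7/2, 12/5)
obs 3: x=1 → posterior Dirichlet(11/3, 10, 7/2, 12/5)
obs 4: x=3 → posterior Dirichlet(11/3, 10, 7/2, 17/5)
obs 5: x=2 → posterior Dirichlet(11/3, 10, 9/2, 17/5)
obs 6: x=1 → posterior Dirichlet(11/3, 11, 9/2, 17/5)
obs 7: x=1 → posterior Dirichlet(11/3, 12, 9/2, 17/5)
obs 8: x=0 → posterior Dirichlet(14/3, 12, 9/2, 17/5)
obs 9: x=3 → posterior Dirichlet(14/3, 12, 9/2, 22/5)
obs 10: x=0 → posterior Dirichlet(17/3, 12, 9/2, 22/5)

k = 3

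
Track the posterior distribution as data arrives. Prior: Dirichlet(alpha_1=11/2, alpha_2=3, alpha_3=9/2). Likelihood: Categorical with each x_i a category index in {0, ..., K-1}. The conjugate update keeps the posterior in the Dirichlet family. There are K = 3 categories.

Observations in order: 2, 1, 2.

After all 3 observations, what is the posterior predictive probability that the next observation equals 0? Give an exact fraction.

obs 1: x=2 → posterior Dirichlet(11/2, 3, 11/2)
obs 2: x=1 → posterior Dirichlet(11/2, 4, 11/2)
obs 3: x=2 → posterior Dirichlet(11/2, 4, 13/2)

11/32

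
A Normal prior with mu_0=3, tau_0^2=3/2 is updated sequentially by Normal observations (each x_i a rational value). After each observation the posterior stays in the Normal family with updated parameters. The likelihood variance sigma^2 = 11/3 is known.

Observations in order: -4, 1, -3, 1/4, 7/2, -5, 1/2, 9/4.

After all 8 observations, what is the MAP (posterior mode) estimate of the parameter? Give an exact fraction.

obs 1: x=-4 → posterior Normal(30/31, 33/31)
obs 2: x=1 → posterior Normal(39/40, 33/40)
obs 3: x=-3 → posterior Normal(12/49, 33/49)
obs 4: x=1/4 → posterior Normal(57/232, 33/58)
obs 5: x=7/2 → posterior Normal(183/268, 33/67)
obs 6: x=-5 → posterior Normal(3/304, 33/76)
obs 7: x=1/2 → posterior Normal(21/340, 33/85)
obs 8: x=9/4 → posterior Normal(51/188, 33/94)

51/188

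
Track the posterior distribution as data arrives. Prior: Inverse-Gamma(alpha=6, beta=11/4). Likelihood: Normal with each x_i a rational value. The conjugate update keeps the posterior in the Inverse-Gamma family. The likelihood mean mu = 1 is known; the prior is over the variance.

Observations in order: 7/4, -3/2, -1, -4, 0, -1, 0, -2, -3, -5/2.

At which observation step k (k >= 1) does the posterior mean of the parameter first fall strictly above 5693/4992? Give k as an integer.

k = 3

obs 1: x=7/4 → posterior Inverse-Gamma(13/2, 97/32)
obs 2: x=-3/2 → posterior Inverse-Gamma(7, 197/32)
obs 3: x=-1 → posterior Inverse-Gamma(15/2, 261/32)
obs 4: x=-4 → posterior Inverse-Gamma(8, 661/32)
obs 5: x=0 → posterior Inverse-Gamma(17/2, 677/32)
obs 6: x=-1 → posterior Inverse-Gamma(9, 741/32)
obs 7: x=0 → posterior Inverse-Gamma(19/2, 757/32)
obs 8: x=-2 → posterior Inverse-Gamma(10, 901/32)
obs 9: x=-3 → posterior Inverse-Gamma(21/2, 1157/32)
obs 10: x=-5/2 → posterior Inverse-Gamma(11, 1353/32)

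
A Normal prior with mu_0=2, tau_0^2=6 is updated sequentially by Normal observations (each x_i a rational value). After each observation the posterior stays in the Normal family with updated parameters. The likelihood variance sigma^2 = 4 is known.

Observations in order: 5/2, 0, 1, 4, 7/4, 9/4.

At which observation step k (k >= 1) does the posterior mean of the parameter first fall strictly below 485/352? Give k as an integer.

obs 1: x=5/2 → posterior Normal(23/10, 12/5)
obs 2: x=0 → posterior Normal(23/16, 3/2)
obs 3: x=1 → posterior Normal(29/22, 12/11)
obs 4: x=4 → posterior Normal(53/28, 6/7)
obs 5: x=7/4 → posterior Normal(127/68, 12/17)
obs 6: x=9/4 → posterior Normal(77/40, 3/5)

k = 3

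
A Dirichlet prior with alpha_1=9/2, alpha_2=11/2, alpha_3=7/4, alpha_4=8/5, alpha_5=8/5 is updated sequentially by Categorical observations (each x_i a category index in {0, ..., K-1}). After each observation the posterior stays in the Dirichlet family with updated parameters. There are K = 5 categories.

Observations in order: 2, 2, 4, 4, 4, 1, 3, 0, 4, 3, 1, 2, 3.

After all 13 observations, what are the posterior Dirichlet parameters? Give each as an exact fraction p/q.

obs 1: x=2 → posterior Dirichlet(9/2, 11/2, 11/4, 8/5, 8/5)
obs 2: x=2 → posterior Dirichlet(9/2, 11/2, 15/4, 8/5, 8/5)
obs 3: x=4 → posterior Dirichlet(9/2, 11/2, 15/4, 8/5, 13/5)
obs 4: x=4 → posterior Dirichlet(9/2, 11/2, 15/4, 8/5, 18/5)
obs 5: x=4 → posterior Dirichlet(9/2, 11/2, 15/4, 8/5, 23/5)
obs 6: x=1 → posterior Dirichlet(9/2, 13/2, 15/4, 8/5, 23/5)
obs 7: x=3 → posterior Dirichlet(9/2, 13/2, 15/4, 13/5, 23/5)
obs 8: x=0 → posterior Dirichlet(11/2, 13/2, 15/4, 13/5, 23/5)
obs 9: x=4 → posterior Dirichlet(11/2, 13/2, 15/4, 13/5, 28/5)
obs 10: x=3 → posterior Dirichlet(11/2, 13/2, 15/4, 18/5, 28/5)
obs 11: x=1 → posterior Dirichlet(11/2, 15/2, 15/4, 18/5, 28/5)
obs 12: x=2 → posterior Dirichlet(11/2, 15/2, 19/4, 18/5, 28/5)
obs 13: x=3 → posterior Dirichlet(11/2, 15/2, 19/4, 23/5, 28/5)

alpha_1=11/2, alpha_2=15/2, alpha_3=19/4, alpha_4=23/5, alpha_5=28/5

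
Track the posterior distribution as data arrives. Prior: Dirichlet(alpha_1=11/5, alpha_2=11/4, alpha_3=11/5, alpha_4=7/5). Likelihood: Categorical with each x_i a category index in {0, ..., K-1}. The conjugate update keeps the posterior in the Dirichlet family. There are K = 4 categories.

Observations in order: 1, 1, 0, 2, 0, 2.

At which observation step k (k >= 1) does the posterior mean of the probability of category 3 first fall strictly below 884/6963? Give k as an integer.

k = 3

obs 1: x=1 → posterior Dirichlet(11/5, 15/4, 11/5, 7/5)
obs 2: x=1 → posterior Dirichlet(11/5, 19/4, 11/5, 7/5)
obs 3: x=0 → posterior Dirichlet(16/5, 19/4, 11/5, 7/5)
obs 4: x=2 → posterior Dirichlet(16/5, 19/4, 16/5, 7/5)
obs 5: x=0 → posterior Dirichlet(21/5, 19/4, 16/5, 7/5)
obs 6: x=2 → posterior Dirichlet(21/5, 19/4, 21/5, 7/5)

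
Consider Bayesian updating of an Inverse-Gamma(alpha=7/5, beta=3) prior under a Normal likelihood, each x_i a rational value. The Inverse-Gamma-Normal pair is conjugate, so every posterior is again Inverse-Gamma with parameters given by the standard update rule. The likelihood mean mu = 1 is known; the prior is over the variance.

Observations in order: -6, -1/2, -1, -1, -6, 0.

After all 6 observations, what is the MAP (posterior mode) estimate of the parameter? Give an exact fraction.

obs 1: x=-6 → posterior Inverse-Gamma(19/10, 55/2)
obs 2: x=-1/2 → posterior Inverse-Gamma(12/5, 229/8)
obs 3: x=-1 → posterior Inverse-Gamma(29/10, 245/8)
obs 4: x=-1 → posterior Inverse-Gamma(17/5, 261/8)
obs 5: x=-6 → posterior Inverse-Gamma(39/10, 457/8)
obs 6: x=0 → posterior Inverse-Gamma(22/5, 461/8)

2305/216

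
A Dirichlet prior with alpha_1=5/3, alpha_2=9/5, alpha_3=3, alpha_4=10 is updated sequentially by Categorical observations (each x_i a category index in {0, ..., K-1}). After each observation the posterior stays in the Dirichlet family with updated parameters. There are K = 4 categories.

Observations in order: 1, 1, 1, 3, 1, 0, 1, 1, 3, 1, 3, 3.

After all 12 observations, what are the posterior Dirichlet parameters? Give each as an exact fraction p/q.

obs 1: x=1 → posterior Dirichlet(5/3, 14/5, 3, 10)
obs 2: x=1 → posterior Dirichlet(5/3, 19/5, 3, 10)
obs 3: x=1 → posterior Dirichlet(5/3, 24/5, 3, 10)
obs 4: x=3 → posterior Dirichlet(5/3, 24/5, 3, 11)
obs 5: x=1 → posterior Dirichlet(5/3, 29/5, 3, 11)
obs 6: x=0 → posterior Dirichlet(8/3, 29/5, 3, 11)
obs 7: x=1 → posterior Dirichlet(8/3, 34/5, 3, 11)
obs 8: x=1 → posterior Dirichlet(8/3, 39/5, 3, 11)
obs 9: x=3 → posterior Dirichlet(8/3, 39/5, 3, 12)
obs 10: x=1 → posterior Dirichlet(8/3, 44/5, 3, 12)
obs 11: x=3 → posterior Dirichlet(8/3, 44/5, 3, 13)
obs 12: x=3 → posterior Dirichlet(8/3, 44/5, 3, 14)

alpha_1=8/3, alpha_2=44/5, alpha_3=3, alpha_4=14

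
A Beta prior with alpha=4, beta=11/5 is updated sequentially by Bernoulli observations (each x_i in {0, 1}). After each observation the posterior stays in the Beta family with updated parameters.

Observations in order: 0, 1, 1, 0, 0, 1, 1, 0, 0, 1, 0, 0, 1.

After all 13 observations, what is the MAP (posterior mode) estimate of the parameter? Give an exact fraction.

45/86

obs 1: x=0 → posterior Beta(4, 16/5)
obs 2: x=1 → posterior Beta(5, 16/5)
obs 3: x=1 → posterior Beta(6, 16/5)
obs 4: x=0 → posterior Beta(6, 21/5)
obs 5: x=0 → posterior Beta(6, 26/5)
obs 6: x=1 → posterior Beta(7, 26/5)
obs 7: x=1 → posterior Beta(8, 26/5)
obs 8: x=0 → posterior Beta(8, 31/5)
obs 9: x=0 → posterior Beta(8, 36/5)
obs 10: x=1 → posterior Beta(9, 36/5)
obs 11: x=0 → posterior Beta(9, 41/5)
obs 12: x=0 → posterior Beta(9, 46/5)
obs 13: x=1 → posterior Beta(10, 46/5)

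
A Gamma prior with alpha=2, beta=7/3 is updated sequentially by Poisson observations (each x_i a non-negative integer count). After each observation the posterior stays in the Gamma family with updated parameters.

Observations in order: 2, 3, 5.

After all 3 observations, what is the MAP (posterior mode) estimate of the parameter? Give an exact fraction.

33/16

obs 1: x=2 → posterior Gamma(4, 10/3)
obs 2: x=3 → posterior Gamma(7, 13/3)
obs 3: x=5 → posterior Gamma(12, 16/3)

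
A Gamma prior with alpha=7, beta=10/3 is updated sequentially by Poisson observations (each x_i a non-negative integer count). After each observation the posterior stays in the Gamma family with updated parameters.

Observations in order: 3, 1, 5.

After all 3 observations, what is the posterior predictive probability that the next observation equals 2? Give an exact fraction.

44131536275846038655193/182187370528513441169408

obs 1: x=3 → posterior Gamma(10, 13/3)
obs 2: x=1 → posterior Gamma(11, 16/3)
obs 3: x=5 → posterior Gamma(16, 19/3)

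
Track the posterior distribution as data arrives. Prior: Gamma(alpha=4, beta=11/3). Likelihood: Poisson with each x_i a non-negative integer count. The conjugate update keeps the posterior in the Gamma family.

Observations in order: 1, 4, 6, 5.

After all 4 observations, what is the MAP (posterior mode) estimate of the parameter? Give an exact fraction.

57/23

obs 1: x=1 → posterior Gamma(5, 14/3)
obs 2: x=4 → posterior Gamma(9, 17/3)
obs 3: x=6 → posterior Gamma(15, 20/3)
obs 4: x=5 → posterior Gamma(20, 23/3)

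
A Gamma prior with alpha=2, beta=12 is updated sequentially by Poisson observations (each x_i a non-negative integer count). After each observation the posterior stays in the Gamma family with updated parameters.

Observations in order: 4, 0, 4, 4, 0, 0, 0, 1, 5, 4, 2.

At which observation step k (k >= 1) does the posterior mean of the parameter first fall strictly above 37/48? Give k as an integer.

obs 1: x=4 → posterior Gamma(6, 13)
obs 2: x=0 → posterior Gamma(6, 14)
obs 3: x=4 → posterior Gamma(10, 15)
obs 4: x=4 → posterior Gamma(14, 16)
obs 5: x=0 → posterior Gamma(14, 17)
obs 6: x=0 → posterior Gamma(14, 18)
obs 7: x=0 → posterior Gamma(14, 19)
obs 8: x=1 → posterior Gamma(15, 20)
obs 9: x=5 → posterior Gamma(20, 21)
obs 10: x=4 → posterior Gamma(24, 22)
obs 11: x=2 → posterior Gamma(26, 23)

k = 4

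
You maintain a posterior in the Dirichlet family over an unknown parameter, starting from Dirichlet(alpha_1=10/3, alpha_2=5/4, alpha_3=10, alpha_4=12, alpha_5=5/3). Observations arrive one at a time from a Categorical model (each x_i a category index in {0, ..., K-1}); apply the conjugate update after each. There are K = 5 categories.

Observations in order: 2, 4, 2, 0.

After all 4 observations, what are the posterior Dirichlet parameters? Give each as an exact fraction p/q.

alpha_1=13/3, alpha_2=5/4, alpha_3=12, alpha_4=12, alpha_5=8/3

obs 1: x=2 → posterior Dirichlet(10/3, 5/4, 11, 12, 5/3)
obs 2: x=4 → posterior Dirichlet(10/3, 5/4, 11, 12, 8/3)
obs 3: x=2 → posterior Dirichlet(10/3, 5/4, 12, 12, 8/3)
obs 4: x=0 → posterior Dirichlet(13/3, 5/4, 12, 12, 8/3)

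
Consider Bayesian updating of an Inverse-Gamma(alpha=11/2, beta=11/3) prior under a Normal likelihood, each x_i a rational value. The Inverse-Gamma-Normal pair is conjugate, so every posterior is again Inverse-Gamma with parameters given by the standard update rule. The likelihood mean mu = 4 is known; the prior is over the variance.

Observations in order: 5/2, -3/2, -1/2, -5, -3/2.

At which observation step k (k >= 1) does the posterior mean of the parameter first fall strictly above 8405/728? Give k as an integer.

obs 1: x=5/2 → posterior Inverse-Gamma(6, 115/24)
obs 2: x=-3/2 → posterior Inverse-Gamma(13/2, 239/12)
obs 3: x=-1/2 → posterior Inverse-Gamma(7, 721/24)
obs 4: x=-5 → posterior Inverse-Gamma(15/2, 1693/24)
obs 5: x=-3/2 → posterior Inverse-Gamma(8, 257/3)

k = 5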